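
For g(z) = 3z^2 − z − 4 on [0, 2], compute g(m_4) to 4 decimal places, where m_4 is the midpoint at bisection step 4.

0.2969

m = 1, g(m) = -2 (−); new bracket [1, 2]
m = 1.5, g(m) = 1.25 (+); new bracket [1, 1.5]
m = 1.25, g(m) = -0.5625 (−); new bracket [1.25, 1.5]
m = 1.375, g(m) = 0.2969 (+); new bracket [1.25, 1.375]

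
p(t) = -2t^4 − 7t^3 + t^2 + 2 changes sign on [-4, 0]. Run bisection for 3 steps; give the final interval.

midpoint -2: p = 30 > 0 → [-4, -2]
midpoint -3: p = 38 > 0 → [-4, -3]
midpoint -3.5: p = 14.25 > 0 → [-4, -3.5]

[-4, -3.5]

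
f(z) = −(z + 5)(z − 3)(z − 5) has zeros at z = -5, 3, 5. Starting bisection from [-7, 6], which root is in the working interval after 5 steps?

m = -0.5, f(m) = -86.625 (−); new bracket [-7, -0.5]
m = -3.75, f(m) = -73.828125 (−); new bracket [-7, -3.75]
m = -5.375, f(m) = 32.583984 (+); new bracket [-5.375, -3.75]
m = -4.5625, f(m) = -31.6384 (−); new bracket [-5.375, -4.5625]
m = -4.96875, f(m) = -2.4825 (−); new bracket [-5.375, -4.96875]

-5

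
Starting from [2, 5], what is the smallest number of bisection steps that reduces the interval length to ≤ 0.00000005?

26

Width after n steps is 3/2^n. Need 2^n ≥ 3/0.00000005 = 60000000.
2^25 = 33554432 < 60000000 ≤ 2^26 = 67108864, so n = 26.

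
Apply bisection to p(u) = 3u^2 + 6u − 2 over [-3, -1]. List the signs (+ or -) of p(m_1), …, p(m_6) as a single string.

p(-2) = -2 < 0, so the root lies in [-3, -2]
p(-2.5) = 1.75 > 0, so the root lies in [-2.5, -2]
p(-2.25) = -0.3125 < 0, so the root lies in [-2.5, -2.25]
p(-2.375) = 0.6719 > 0, so the root lies in [-2.375, -2.25]
p(-2.3125) = 0.168 > 0, so the root lies in [-2.3125, -2.25]
p(-2.28125) = -0.0752 < 0, so the root lies in [-2.3125, -2.28125]

-+-++-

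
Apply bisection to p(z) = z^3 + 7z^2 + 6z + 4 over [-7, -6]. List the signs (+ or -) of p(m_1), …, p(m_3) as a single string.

--+

m = -6.5, p(m) = -13.875 (−); new bracket [-6.5, -6]
m = -6.25, p(m) = -4.203125 (−); new bracket [-6.25, -6]
m = -6.125, p(m) = 0.076172 (+); new bracket [-6.25, -6.125]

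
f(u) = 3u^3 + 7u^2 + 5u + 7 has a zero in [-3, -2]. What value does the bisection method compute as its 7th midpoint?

-2.0703125

midpoint -2.5: f = -8.625 < 0 → [-2.5, -2]
midpoint -2.25: f = -2.984375 < 0 → [-2.25, -2]
midpoint -2.125: f = -0.802734 < 0 → [-2.125, -2]
midpoint -2.0625: f = 0.1438 > 0 → [-2.125, -2.0625]
midpoint -2.09375: f = -0.3179 < 0 → [-2.09375, -2.0625]
midpoint -2.078125: f = -0.0842 < 0 → [-2.078125, -2.0625]
midpoint -2.0703125: f = 0.0305 > 0 → [-2.078125, -2.0703125]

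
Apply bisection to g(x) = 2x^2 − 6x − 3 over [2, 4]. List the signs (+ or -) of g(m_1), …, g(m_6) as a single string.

m = 3, g(m) = -3 (−); new bracket [3, 4]
m = 3.5, g(m) = 0.5 (+); new bracket [3, 3.5]
m = 3.25, g(m) = -1.375 (−); new bracket [3.25, 3.5]
m = 3.375, g(m) = -0.4688 (−); new bracket [3.375, 3.5]
m = 3.4375, g(m) = 0.0078 (+); new bracket [3.375, 3.4375]
m = 3.40625, g(m) = -0.2324 (−); new bracket [3.40625, 3.4375]

-+--+-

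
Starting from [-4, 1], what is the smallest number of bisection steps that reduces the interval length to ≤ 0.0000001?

Width after n steps is 5/2^n. Need 2^n ≥ 5/0.0000001 = 50000000.
2^25 = 33554432 < 50000000 ≤ 2^26 = 67108864, so n = 26.

26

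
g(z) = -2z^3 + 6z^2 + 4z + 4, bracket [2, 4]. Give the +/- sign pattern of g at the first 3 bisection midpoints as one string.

++-

g(3) = 16 > 0, so the root lies in [3, 4]
g(3.5) = 5.75 > 0, so the root lies in [3.5, 4]
g(3.75) = -2.09375 < 0, so the root lies in [3.5, 3.75]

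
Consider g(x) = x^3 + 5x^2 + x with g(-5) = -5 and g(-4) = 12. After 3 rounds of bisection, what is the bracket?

g(-4.5) = 5.625 > 0, so the root lies in [-5, -4.5]
g(-4.75) = 0.890625 > 0, so the root lies in [-5, -4.75]
g(-4.875) = -1.904297 < 0, so the root lies in [-4.875, -4.75]

[-4.875, -4.75]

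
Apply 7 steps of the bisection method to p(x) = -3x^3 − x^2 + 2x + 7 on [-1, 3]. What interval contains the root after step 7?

x = 1 gives p = 5, positive; keep [1, 3]
x = 2 gives p = -17, negative; keep [1, 2]
x = 1.5 gives p = -2.375, negative; keep [1, 1.5]
x = 1.25 gives p = 2.0781, positive; keep [1.25, 1.5]
x = 1.375 gives p = 0.0605, positive; keep [1.375, 1.5]
x = 1.4375 gives p = -1.1028, negative; keep [1.375, 1.4375]
x = 1.40625 gives p = -0.5078, negative; keep [1.375, 1.40625]

[1.375, 1.40625]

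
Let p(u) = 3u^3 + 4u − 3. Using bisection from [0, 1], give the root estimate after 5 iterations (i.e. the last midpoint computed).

m = 0.5, p(m) = -0.625 (−); new bracket [0.5, 1]
m = 0.75, p(m) = 1.265625 (+); new bracket [0.5, 0.75]
m = 0.625, p(m) = 0.232422 (+); new bracket [0.5, 0.625]
m = 0.5625, p(m) = -0.2161 (−); new bracket [0.5625, 0.625]
m = 0.59375, p(m) = 0.003 (+); new bracket [0.5625, 0.59375]

0.59375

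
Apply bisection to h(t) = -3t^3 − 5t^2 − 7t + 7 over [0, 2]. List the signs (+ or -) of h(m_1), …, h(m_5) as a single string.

-+--+

h(1) = -8 < 0, so the root lies in [0, 1]
h(0.5) = 1.875 > 0, so the root lies in [0.5, 1]
h(0.75) = -2.328125 < 0, so the root lies in [0.5, 0.75]
h(0.625) = -0.0605 < 0, so the root lies in [0.5, 0.625]
h(0.5625) = 0.9465 > 0, so the root lies in [0.5625, 0.625]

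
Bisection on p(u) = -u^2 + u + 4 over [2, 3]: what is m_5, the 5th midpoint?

2.53125

midpoint 2.5: p = 0.25 > 0 → [2.5, 3]
midpoint 2.75: p = -0.8125 < 0 → [2.5, 2.75]
midpoint 2.625: p = -0.265625 < 0 → [2.5, 2.625]
midpoint 2.5625: p = -0.0039 < 0 → [2.5, 2.5625]
midpoint 2.53125: p = 0.124 > 0 → [2.53125, 2.5625]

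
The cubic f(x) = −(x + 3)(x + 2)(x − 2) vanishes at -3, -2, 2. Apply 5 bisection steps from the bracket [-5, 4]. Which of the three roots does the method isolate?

m = -0.5, f(m) = 9.375 (+); new bracket [-0.5, 4]
m = 1.75, f(m) = 4.453125 (+); new bracket [1.75, 4]
m = 2.875, f(m) = -25.060547 (−); new bracket [1.75, 2.875]
m = 2.3125, f(m) = -7.1594 (−); new bracket [1.75, 2.3125]
m = 2.03125, f(m) = -0.6338 (−); new bracket [1.75, 2.03125]

2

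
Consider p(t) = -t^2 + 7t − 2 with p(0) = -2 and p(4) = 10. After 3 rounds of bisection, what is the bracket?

[0, 0.5]

p(2) = 8 > 0, so the root lies in [0, 2]
p(1) = 4 > 0, so the root lies in [0, 1]
p(0.5) = 1.25 > 0, so the root lies in [0, 0.5]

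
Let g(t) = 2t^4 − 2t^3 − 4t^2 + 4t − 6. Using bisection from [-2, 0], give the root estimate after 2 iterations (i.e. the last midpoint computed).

g(-1) = -10 < 0, so the root lies in [-2, -1]
g(-1.5) = -4.125 < 0, so the root lies in [-2, -1.5]

-1.5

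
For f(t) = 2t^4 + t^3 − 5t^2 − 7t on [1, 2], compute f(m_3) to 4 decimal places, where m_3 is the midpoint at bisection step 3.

0.6079

f(1.5) = -8.25 < 0, so the root lies in [1.5, 2]
f(1.75) = -3.445312 < 0, so the root lies in [1.75, 2]
f(1.875) = 0.60791 > 0, so the root lies in [1.75, 1.875]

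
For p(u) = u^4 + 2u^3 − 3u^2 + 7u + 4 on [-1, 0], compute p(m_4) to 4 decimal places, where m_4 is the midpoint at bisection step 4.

midpoint -0.5: p = -0.4375 < 0 → [-0.5, 0]
midpoint -0.25: p = 2.035156 > 0 → [-0.5, -0.25]
midpoint -0.375: p = 0.867432 > 0 → [-0.5, -0.375]
midpoint -0.4375: p = 0.2324 > 0 → [-0.5, -0.4375]

0.2324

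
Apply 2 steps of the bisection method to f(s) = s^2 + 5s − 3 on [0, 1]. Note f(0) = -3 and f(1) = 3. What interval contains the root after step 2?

s = 0.5 gives f = -0.25, negative; keep [0.5, 1]
s = 0.75 gives f = 1.3125, positive; keep [0.5, 0.75]

[0.5, 0.75]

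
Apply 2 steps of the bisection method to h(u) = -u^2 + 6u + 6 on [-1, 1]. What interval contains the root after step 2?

[-1, -0.5]

midpoint 0: h = 6 > 0 → [-1, 0]
midpoint -0.5: h = 2.75 > 0 → [-1, -0.5]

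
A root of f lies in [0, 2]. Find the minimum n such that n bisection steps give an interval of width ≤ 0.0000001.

25

Width after n steps is 2/2^n. Need 2^n ≥ 2/0.0000001 = 20000000.
2^24 = 16777216 < 20000000 ≤ 2^25 = 33554432, so n = 25.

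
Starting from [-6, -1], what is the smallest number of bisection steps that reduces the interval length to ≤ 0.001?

Width after n steps is 5/2^n. Need 2^n ≥ 5/0.001 = 5000.
2^12 = 4096 < 5000 ≤ 2^13 = 8192, so n = 13.

13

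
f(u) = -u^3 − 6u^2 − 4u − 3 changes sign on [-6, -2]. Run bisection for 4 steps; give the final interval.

[-5.5, -5.25]

u = -4 gives f = -19, negative; keep [-6, -4]
u = -5 gives f = -8, negative; keep [-6, -5]
u = -5.5 gives f = 3.875, positive; keep [-5.5, -5]
u = -5.25 gives f = -2.6719, negative; keep [-5.5, -5.25]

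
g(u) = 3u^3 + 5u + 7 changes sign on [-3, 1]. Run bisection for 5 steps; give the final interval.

[-1, -0.875]

midpoint -1: g = -1 < 0 → [-1, 1]
midpoint 0: g = 7 > 0 → [-1, 0]
midpoint -0.5: g = 4.125 > 0 → [-1, -0.5]
midpoint -0.75: g = 1.9844 > 0 → [-1, -0.75]
midpoint -0.875: g = 0.6152 > 0 → [-1, -0.875]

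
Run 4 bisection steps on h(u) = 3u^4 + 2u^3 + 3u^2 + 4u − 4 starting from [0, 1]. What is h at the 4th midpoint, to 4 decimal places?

m = 0.5, h(m) = -0.8125 (−); new bracket [0.5, 1]
m = 0.75, h(m) = 2.480469 (+); new bracket [0.5, 0.75]
m = 0.625, h(m) = 0.61792 (+); new bracket [0.5, 0.625]
m = 0.5625, h(m) = -0.1445 (−); new bracket [0.5625, 0.625]

-0.1445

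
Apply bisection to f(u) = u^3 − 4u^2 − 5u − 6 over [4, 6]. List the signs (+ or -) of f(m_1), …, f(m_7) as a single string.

-++-+--

u = 5 gives f = -6, negative; keep [5, 6]
u = 5.5 gives f = 11.875, positive; keep [5, 5.5]
u = 5.25 gives f = 2.203125, positive; keep [5, 5.25]
u = 5.125 gives f = -2.0762, negative; keep [5.125, 5.25]
u = 5.1875 gives f = 0.0183, positive; keep [5.125, 5.1875]
u = 5.15625 gives f = -1.0401, negative; keep [5.15625, 5.1875]
u = 5.171875 gives f = -0.5137, negative; keep [5.171875, 5.1875]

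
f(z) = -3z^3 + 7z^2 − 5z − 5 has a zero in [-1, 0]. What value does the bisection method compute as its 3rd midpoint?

-0.625

m = -0.5, f(m) = -0.375 (−); new bracket [-1, -0.5]
m = -0.75, f(m) = 3.953125 (+); new bracket [-0.75, -0.5]
m = -0.625, f(m) = 1.591797 (+); new bracket [-0.625, -0.5]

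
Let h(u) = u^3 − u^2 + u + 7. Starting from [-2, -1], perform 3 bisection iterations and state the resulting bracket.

midpoint -1.5: h = -0.125 < 0 → [-1.5, -1]
midpoint -1.25: h = 2.234375 > 0 → [-1.5, -1.25]
midpoint -1.375: h = 1.134766 > 0 → [-1.5, -1.375]

[-1.5, -1.375]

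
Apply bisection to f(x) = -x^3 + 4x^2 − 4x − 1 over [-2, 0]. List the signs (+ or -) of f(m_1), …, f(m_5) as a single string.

midpoint -1: f = 8 > 0 → [-1, 0]
midpoint -0.5: f = 2.125 > 0 → [-0.5, 0]
midpoint -0.25: f = 0.265625 > 0 → [-0.25, 0]
midpoint -0.125: f = -0.4355 < 0 → [-0.25, -0.125]
midpoint -0.1875: f = -0.1028 < 0 → [-0.25, -0.1875]

+++--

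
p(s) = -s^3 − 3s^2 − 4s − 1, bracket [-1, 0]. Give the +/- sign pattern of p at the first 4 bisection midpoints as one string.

+-+-

midpoint -0.5: p = 0.375 > 0 → [-0.5, 0]
midpoint -0.25: p = -0.171875 < 0 → [-0.5, -0.25]
midpoint -0.375: p = 0.130859 > 0 → [-0.375, -0.25]
midpoint -0.3125: p = -0.0125 < 0 → [-0.375, -0.3125]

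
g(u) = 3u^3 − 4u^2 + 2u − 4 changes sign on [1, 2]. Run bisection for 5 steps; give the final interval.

m = 1.5, g(m) = 0.125 (+); new bracket [1, 1.5]
m = 1.25, g(m) = -1.890625 (−); new bracket [1.25, 1.5]
m = 1.375, g(m) = -1.013672 (−); new bracket [1.375, 1.5]
m = 1.4375, g(m) = -0.4792 (−); new bracket [1.4375, 1.5]
m = 1.46875, g(m) = -0.1861 (−); new bracket [1.46875, 1.5]

[1.46875, 1.5]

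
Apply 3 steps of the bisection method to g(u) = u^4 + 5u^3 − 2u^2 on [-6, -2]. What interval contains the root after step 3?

[-5.5, -5]

midpoint -4: g = -96 < 0 → [-6, -4]
midpoint -5: g = -50 < 0 → [-6, -5]
midpoint -5.5: g = 22.6875 > 0 → [-5.5, -5]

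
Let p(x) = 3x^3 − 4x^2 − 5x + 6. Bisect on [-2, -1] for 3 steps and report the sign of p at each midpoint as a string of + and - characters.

x = -1.5 gives p = -5.625, negative; keep [-1.5, -1]
x = -1.25 gives p = 0.140625, positive; keep [-1.5, -1.25]
x = -1.375 gives p = -2.486328, negative; keep [-1.375, -1.25]

-+-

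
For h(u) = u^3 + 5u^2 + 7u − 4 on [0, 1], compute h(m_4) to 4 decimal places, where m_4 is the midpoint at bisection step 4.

m = 0.5, h(m) = 0.875 (+); new bracket [0, 0.5]
m = 0.25, h(m) = -1.921875 (−); new bracket [0.25, 0.5]
m = 0.375, h(m) = -0.619141 (−); new bracket [0.375, 0.5]
m = 0.4375, h(m) = 0.1033 (+); new bracket [0.375, 0.4375]

0.1033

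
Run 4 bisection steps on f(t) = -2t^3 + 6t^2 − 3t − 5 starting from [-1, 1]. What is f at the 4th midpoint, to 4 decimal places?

-0.2930

t = 0 gives f = -5, negative; keep [-1, 0]
t = -0.5 gives f = -1.75, negative; keep [-1, -0.5]
t = -0.75 gives f = 1.46875, positive; keep [-0.75, -0.5]
t = -0.625 gives f = -0.293, negative; keep [-0.75, -0.625]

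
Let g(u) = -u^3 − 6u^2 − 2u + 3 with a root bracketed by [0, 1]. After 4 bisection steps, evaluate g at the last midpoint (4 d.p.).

m = 0.5, g(m) = 0.375 (+); new bracket [0.5, 1]
m = 0.75, g(m) = -2.296875 (−); new bracket [0.5, 0.75]
m = 0.625, g(m) = -0.837891 (−); new bracket [0.5, 0.625]
m = 0.5625, g(m) = -0.2014 (−); new bracket [0.5, 0.5625]

-0.2014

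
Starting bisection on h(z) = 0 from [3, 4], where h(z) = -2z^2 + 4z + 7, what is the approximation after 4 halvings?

3.0625

z = 3.5 gives h = -3.5, negative; keep [3, 3.5]
z = 3.25 gives h = -1.125, negative; keep [3, 3.25]
z = 3.125 gives h = -0.03125, negative; keep [3, 3.125]
z = 3.0625 gives h = 0.4922, positive; keep [3.0625, 3.125]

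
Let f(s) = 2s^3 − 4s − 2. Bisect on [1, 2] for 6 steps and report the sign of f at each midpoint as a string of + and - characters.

-++---

m = 1.5, f(m) = -1.25 (−); new bracket [1.5, 2]
m = 1.75, f(m) = 1.71875 (+); new bracket [1.5, 1.75]
m = 1.625, f(m) = 0.082031 (+); new bracket [1.5, 1.625]
m = 1.5625, f(m) = -0.6206 (−); new bracket [1.5625, 1.625]
m = 1.59375, f(m) = -0.2786 (−); new bracket [1.59375, 1.625]
m = 1.609375, f(m) = -0.1007 (−); new bracket [1.609375, 1.625]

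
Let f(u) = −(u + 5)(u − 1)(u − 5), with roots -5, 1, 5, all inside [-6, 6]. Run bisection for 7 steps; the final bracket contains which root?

m = 0, f(m) = -25 (−); new bracket [-6, 0]
m = -3, f(m) = -64 (−); new bracket [-6, -3]
m = -4.5, f(m) = -26.125 (−); new bracket [-6, -4.5]
m = -5.25, f(m) = 16.0156 (+); new bracket [-5.25, -4.5]
m = -4.875, f(m) = -7.252 (−); new bracket [-5.25, -4.875]
m = -5.0625, f(m) = 3.8127 (+); new bracket [-5.0625, -4.875]
m = -4.96875, f(m) = -1.8594 (−); new bracket [-5.0625, -4.96875]

-5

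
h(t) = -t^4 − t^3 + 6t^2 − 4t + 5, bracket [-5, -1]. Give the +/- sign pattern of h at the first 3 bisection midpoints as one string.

+--

m = -3, h(m) = 17 (+); new bracket [-5, -3]
m = -4, h(m) = -75 (−); new bracket [-4, -3]
m = -3.5, h(m) = -14.6875 (−); new bracket [-3.5, -3]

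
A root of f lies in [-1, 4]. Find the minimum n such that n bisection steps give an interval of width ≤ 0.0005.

14

Width after n steps is 5/2^n. Need 2^n ≥ 5/0.0005 = 10000.
2^13 = 8192 < 10000 ≤ 2^14 = 16384, so n = 14.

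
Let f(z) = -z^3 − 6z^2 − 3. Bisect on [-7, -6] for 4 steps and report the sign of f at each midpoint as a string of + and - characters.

+++-

z = -6.5 gives f = 18.125, positive; keep [-6.5, -6]
z = -6.25 gives f = 6.765625, positive; keep [-6.25, -6]
z = -6.125 gives f = 1.689453, positive; keep [-6.125, -6]
z = -6.0625 gives f = -0.7029, negative; keep [-6.125, -6.0625]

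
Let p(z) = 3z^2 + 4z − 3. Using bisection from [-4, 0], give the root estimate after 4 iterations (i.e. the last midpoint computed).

midpoint -2: p = 1 > 0 → [-2, 0]
midpoint -1: p = -4 < 0 → [-2, -1]
midpoint -1.5: p = -2.25 < 0 → [-2, -1.5]
midpoint -1.75: p = -0.8125 < 0 → [-2, -1.75]

-1.75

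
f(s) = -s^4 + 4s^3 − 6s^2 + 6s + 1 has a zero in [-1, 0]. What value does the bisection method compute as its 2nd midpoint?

-0.25

midpoint -0.5: f = -4.0625 < 0 → [-0.5, 0]
midpoint -0.25: f = -0.941406 < 0 → [-0.25, 0]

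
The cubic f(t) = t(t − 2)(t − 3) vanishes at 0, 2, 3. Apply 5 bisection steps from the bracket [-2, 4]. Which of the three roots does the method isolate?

0

t = 1 gives f = 2, positive; keep [-2, 1]
t = -0.5 gives f = -4.375, negative; keep [-0.5, 1]
t = 0.25 gives f = 1.203125, positive; keep [-0.5, 0.25]
t = -0.125 gives f = -0.8301, negative; keep [-0.125, 0.25]
t = 0.0625 gives f = 0.3557, positive; keep [-0.125, 0.0625]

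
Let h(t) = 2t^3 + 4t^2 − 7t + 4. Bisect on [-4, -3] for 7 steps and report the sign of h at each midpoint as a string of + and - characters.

h(-3.5) = -8.25 < 0, so the root lies in [-3.5, -3]
h(-3.25) = 0.34375 > 0, so the root lies in [-3.5, -3.25]
h(-3.375) = -3.699219 < 0, so the root lies in [-3.375, -3.25]
h(-3.3125) = -1.6157 < 0, so the root lies in [-3.3125, -3.25]
h(-3.28125) = -0.6207 < 0, so the root lies in [-3.28125, -3.25]
h(-3.265625) = -0.1347 < 0, so the root lies in [-3.265625, -3.25]
h(-3.2578125) = 0.1055 > 0, so the root lies in [-3.265625, -3.2578125]

-+----+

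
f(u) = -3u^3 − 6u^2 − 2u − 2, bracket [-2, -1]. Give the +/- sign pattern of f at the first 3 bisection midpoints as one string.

m = -1.5, f(m) = -2.375 (−); new bracket [-2, -1.5]
m = -1.75, f(m) = -0.796875 (−); new bracket [-2, -1.75]
m = -1.875, f(m) = 0.431641 (+); new bracket [-1.875, -1.75]

--+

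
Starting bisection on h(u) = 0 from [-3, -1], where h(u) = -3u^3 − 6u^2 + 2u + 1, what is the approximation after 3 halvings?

-2.25

u = -2 gives h = -3, negative; keep [-3, -2]
u = -2.5 gives h = 5.375, positive; keep [-2.5, -2]
u = -2.25 gives h = 0.296875, positive; keep [-2.25, -2]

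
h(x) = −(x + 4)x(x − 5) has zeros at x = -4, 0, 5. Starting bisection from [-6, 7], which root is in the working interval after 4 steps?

5

x = 0.5 gives h = 10.125, positive; keep [0.5, 7]
x = 3.75 gives h = 36.328125, positive; keep [3.75, 7]
x = 5.375 gives h = -18.896484, negative; keep [3.75, 5.375]
x = 4.5625 gives h = 17.0916, positive; keep [4.5625, 5.375]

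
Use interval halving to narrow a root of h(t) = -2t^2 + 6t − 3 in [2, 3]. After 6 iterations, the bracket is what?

m = 2.5, h(m) = -0.5 (−); new bracket [2, 2.5]
m = 2.25, h(m) = 0.375 (+); new bracket [2.25, 2.5]
m = 2.375, h(m) = -0.03125 (−); new bracket [2.25, 2.375]
m = 2.3125, h(m) = 0.1797 (+); new bracket [2.3125, 2.375]
m = 2.34375, h(m) = 0.0762 (+); new bracket [2.34375, 2.375]
m = 2.359375, h(m) = 0.0229 (+); new bracket [2.359375, 2.375]

[2.359375, 2.375]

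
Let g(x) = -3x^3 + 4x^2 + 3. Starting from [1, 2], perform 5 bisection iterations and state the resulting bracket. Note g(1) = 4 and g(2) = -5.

[1.65625, 1.6875]

midpoint 1.5: g = 1.875 > 0 → [1.5, 2]
midpoint 1.75: g = -0.828125 < 0 → [1.5, 1.75]
midpoint 1.625: g = 0.689453 > 0 → [1.625, 1.75]
midpoint 1.6875: g = -0.0256 < 0 → [1.625, 1.6875]
midpoint 1.65625: g = 0.3426 > 0 → [1.65625, 1.6875]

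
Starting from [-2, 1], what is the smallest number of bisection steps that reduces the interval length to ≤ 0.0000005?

23

Width after n steps is 3/2^n. Need 2^n ≥ 3/0.0000005 = 6000000.
2^22 = 4194304 < 6000000 ≤ 2^23 = 8388608, so n = 23.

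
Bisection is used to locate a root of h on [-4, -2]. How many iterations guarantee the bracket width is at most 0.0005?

12

Width after n steps is 2/2^n. Need 2^n ≥ 2/0.0005 = 4000.
2^11 = 2048 < 4000 ≤ 2^12 = 4096, so n = 12.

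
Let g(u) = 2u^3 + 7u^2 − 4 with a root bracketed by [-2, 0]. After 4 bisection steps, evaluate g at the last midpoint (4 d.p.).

0.0195

g(-1) = 1 > 0, so the root lies in [-1, 0]
g(-0.5) = -2.5 < 0, so the root lies in [-1, -0.5]
g(-0.75) = -0.90625 < 0, so the root lies in [-1, -0.75]
g(-0.875) = 0.0195 > 0, so the root lies in [-0.875, -0.75]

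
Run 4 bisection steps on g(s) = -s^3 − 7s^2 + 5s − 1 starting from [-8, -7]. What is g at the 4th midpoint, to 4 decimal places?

1.1921

s = -7.5 gives g = -10.375, negative; keep [-8, -7.5]
s = -7.75 gives g = 5.296875, positive; keep [-7.75, -7.5]
s = -7.625 gives g = -2.787109, negative; keep [-7.75, -7.625]
s = -7.6875 gives g = 1.1921, positive; keep [-7.6875, -7.625]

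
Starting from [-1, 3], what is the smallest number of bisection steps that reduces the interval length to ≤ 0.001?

Width after n steps is 4/2^n. Need 2^n ≥ 4/0.001 = 4000.
2^11 = 2048 < 4000 ≤ 2^12 = 4096, so n = 12.

12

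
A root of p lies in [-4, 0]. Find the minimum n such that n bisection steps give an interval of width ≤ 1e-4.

Width after n steps is 4/2^n. Need 2^n ≥ 4/1e-4 = 40000.
2^15 = 32768 < 40000 ≤ 2^16 = 65536, so n = 16.

16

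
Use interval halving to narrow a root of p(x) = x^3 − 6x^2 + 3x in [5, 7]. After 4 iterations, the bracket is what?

[5.375, 5.5]

x = 6 gives p = 18, positive; keep [5, 6]
x = 5.5 gives p = 1.375, positive; keep [5, 5.5]
x = 5.25 gives p = -4.921875, negative; keep [5.25, 5.5]
x = 5.375 gives p = -1.9316, negative; keep [5.375, 5.5]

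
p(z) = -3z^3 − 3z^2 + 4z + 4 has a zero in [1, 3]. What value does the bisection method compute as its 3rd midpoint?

1.25

z = 2 gives p = -24, negative; keep [1, 2]
z = 1.5 gives p = -6.875, negative; keep [1, 1.5]
z = 1.25 gives p = -1.546875, negative; keep [1, 1.25]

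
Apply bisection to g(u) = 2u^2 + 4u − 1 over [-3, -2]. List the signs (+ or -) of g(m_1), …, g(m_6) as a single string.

++---+

u = -2.5 gives g = 1.5, positive; keep [-2.5, -2]
u = -2.25 gives g = 0.125, positive; keep [-2.25, -2]
u = -2.125 gives g = -0.46875, negative; keep [-2.25, -2.125]
u = -2.1875 gives g = -0.1797, negative; keep [-2.25, -2.1875]
u = -2.21875 gives g = -0.0293, negative; keep [-2.25, -2.21875]
u = -2.234375 gives g = 0.0474, positive; keep [-2.234375, -2.21875]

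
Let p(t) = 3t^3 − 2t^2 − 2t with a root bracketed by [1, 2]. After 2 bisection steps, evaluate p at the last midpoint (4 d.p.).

0.2344

p(1.5) = 2.625 > 0, so the root lies in [1, 1.5]
p(1.25) = 0.234375 > 0, so the root lies in [1, 1.25]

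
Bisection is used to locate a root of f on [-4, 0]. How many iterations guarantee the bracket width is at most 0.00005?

Width after n steps is 4/2^n. Need 2^n ≥ 4/0.00005 = 80000.
2^16 = 65536 < 80000 ≤ 2^17 = 131072, so n = 17.

17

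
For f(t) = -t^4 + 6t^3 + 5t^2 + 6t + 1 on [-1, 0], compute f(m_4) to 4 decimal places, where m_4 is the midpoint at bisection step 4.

0.0100

midpoint -0.5: f = -1.5625 < 0 → [-0.5, 0]
midpoint -0.25: f = -0.285156 < 0 → [-0.25, 0]
midpoint -0.125: f = 0.316162 > 0 → [-0.25, -0.125]
midpoint -0.1875: f = 0.01 > 0 → [-0.25, -0.1875]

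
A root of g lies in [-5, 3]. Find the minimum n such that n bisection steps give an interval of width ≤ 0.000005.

21

Width after n steps is 8/2^n. Need 2^n ≥ 8/0.000005 = 1600000.
2^20 = 1048576 < 1600000 ≤ 2^21 = 2097152, so n = 21.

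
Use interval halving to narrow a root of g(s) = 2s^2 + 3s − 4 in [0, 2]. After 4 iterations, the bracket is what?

s = 1 gives g = 1, positive; keep [0, 1]
s = 0.5 gives g = -2, negative; keep [0.5, 1]
s = 0.75 gives g = -0.625, negative; keep [0.75, 1]
s = 0.875 gives g = 0.1562, positive; keep [0.75, 0.875]

[0.75, 0.875]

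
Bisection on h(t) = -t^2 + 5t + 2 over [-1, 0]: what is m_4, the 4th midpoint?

-0.3125

h(-0.5) = -0.75 < 0, so the root lies in [-0.5, 0]
h(-0.25) = 0.6875 > 0, so the root lies in [-0.5, -0.25]
h(-0.375) = -0.015625 < 0, so the root lies in [-0.375, -0.25]
h(-0.3125) = 0.3398 > 0, so the root lies in [-0.375, -0.3125]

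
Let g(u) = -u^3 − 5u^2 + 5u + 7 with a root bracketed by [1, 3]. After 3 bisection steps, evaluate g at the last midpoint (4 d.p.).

3.4844

m = 2, g(m) = -11 (−); new bracket [1, 2]
m = 1.5, g(m) = -0.125 (−); new bracket [1, 1.5]
m = 1.25, g(m) = 3.484375 (+); new bracket [1.25, 1.5]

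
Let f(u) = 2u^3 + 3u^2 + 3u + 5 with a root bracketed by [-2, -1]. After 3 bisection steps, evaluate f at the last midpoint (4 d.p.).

-0.5352

m = -1.5, f(m) = 0.5 (+); new bracket [-2, -1.5]
m = -1.75, f(m) = -1.78125 (−); new bracket [-1.75, -1.5]
m = -1.625, f(m) = -0.535156 (−); new bracket [-1.625, -1.5]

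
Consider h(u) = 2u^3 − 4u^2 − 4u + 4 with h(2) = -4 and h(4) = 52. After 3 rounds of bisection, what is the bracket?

[2.25, 2.5]

m = 3, h(m) = 10 (+); new bracket [2, 3]
m = 2.5, h(m) = 0.25 (+); new bracket [2, 2.5]
m = 2.25, h(m) = -2.46875 (−); new bracket [2.25, 2.5]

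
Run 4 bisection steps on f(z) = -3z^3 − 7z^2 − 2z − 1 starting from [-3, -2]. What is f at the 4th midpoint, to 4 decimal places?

-0.3313

m = -2.5, f(m) = 7.125 (+); new bracket [-2.5, -2]
m = -2.25, f(m) = 2.234375 (+); new bracket [-2.25, -2]
m = -2.125, f(m) = 0.427734 (+); new bracket [-2.125, -2]
m = -2.0625, f(m) = -0.3313 (−); new bracket [-2.125, -2.0625]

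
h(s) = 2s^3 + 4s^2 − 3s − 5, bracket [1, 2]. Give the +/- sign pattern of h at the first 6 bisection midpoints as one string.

m = 1.5, h(m) = 6.25 (+); new bracket [1, 1.5]
m = 1.25, h(m) = 1.40625 (+); new bracket [1, 1.25]
m = 1.125, h(m) = -0.464844 (−); new bracket [1.125, 1.25]
m = 1.1875, h(m) = 0.4272 (+); new bracket [1.125, 1.1875]
m = 1.15625, h(m) = -0.0295 (−); new bracket [1.15625, 1.1875]
m = 1.171875, h(m) = 0.1962 (+); new bracket [1.15625, 1.171875]

++-+-+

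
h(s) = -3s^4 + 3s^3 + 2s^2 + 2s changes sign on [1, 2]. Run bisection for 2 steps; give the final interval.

[1.5, 1.75]

midpoint 1.5: h = 2.4375 > 0 → [1.5, 2]
midpoint 1.75: h = -2.433594 < 0 → [1.5, 1.75]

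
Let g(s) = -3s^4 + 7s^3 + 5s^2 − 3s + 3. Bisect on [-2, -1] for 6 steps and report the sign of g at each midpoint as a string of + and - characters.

----+-

s = -1.5 gives g = -20.0625, negative; keep [-1.5, -1]
s = -1.25 gives g = -6.433594, negative; keep [-1.25, -1]
s = -1.125 gives g = -2.069092, negative; keep [-1.125, -1]
s = -1.0625 gives g = -0.3875, negative; keep [-1.0625, -1]
s = -1.03125 gives g = 0.3412, positive; keep [-1.0625, -1.03125]
s = -1.046875 gives g = -0.0142, negative; keep [-1.046875, -1.03125]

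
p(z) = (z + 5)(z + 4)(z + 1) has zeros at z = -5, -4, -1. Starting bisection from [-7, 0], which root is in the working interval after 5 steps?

p(-3.5) = -1.875 < 0, so the root lies in [-3.5, 0]
p(-1.75) = -5.484375 < 0, so the root lies in [-1.75, 0]
p(-0.875) = 1.611328 > 0, so the root lies in [-1.75, -0.875]
p(-1.3125) = -3.0969 < 0, so the root lies in [-1.3125, -0.875]
p(-1.09375) = -1.0643 < 0, so the root lies in [-1.09375, -0.875]

-1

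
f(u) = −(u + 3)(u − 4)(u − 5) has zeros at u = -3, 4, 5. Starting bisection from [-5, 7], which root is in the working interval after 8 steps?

-3

f(1) = -48 < 0, so the root lies in [-5, 1]
f(-2) = -42 < 0, so the root lies in [-5, -2]
f(-3.5) = 31.875 > 0, so the root lies in [-3.5, -2]
f(-2.75) = -13.0781 < 0, so the root lies in [-3.5, -2.75]
f(-3.125) = 7.2363 > 0, so the root lies in [-3.125, -2.75]
f(-2.9375) = -3.4417 < 0, so the root lies in [-3.125, -2.9375]
f(-3.03125) = 1.7647 > 0, so the root lies in [-3.03125, -2.9375]
f(-2.984375) = -0.8713 < 0, so the root lies in [-3.03125, -2.984375]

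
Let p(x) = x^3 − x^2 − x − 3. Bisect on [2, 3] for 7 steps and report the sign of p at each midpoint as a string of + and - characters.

++-++++

midpoint 2.5: p = 3.875 > 0 → [2, 2.5]
midpoint 2.25: p = 1.078125 > 0 → [2, 2.25]
midpoint 2.125: p = -0.044922 < 0 → [2.125, 2.25]
midpoint 2.1875: p = 0.4949 > 0 → [2.125, 2.1875]
midpoint 2.15625: p = 0.2196 > 0 → [2.125, 2.15625]
midpoint 2.140625: p = 0.086 > 0 → [2.125, 2.140625]
midpoint 2.1328125: p = 0.0202 > 0 → [2.125, 2.1328125]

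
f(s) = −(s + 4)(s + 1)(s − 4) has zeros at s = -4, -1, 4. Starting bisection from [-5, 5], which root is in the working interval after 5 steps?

midpoint 0: f = 16 > 0 → [0, 5]
midpoint 2.5: f = 34.125 > 0 → [2.5, 5]
midpoint 3.75: f = 9.203125 > 0 → [3.75, 5]
midpoint 4.375: f = -16.8809 < 0 → [3.75, 4.375]
midpoint 4.0625: f = -2.551 < 0 → [3.75, 4.0625]

4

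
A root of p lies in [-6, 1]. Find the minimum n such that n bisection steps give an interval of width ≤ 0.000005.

21

Width after n steps is 7/2^n. Need 2^n ≥ 7/0.000005 = 1400000.
2^20 = 1048576 < 1400000 ≤ 2^21 = 2097152, so n = 21.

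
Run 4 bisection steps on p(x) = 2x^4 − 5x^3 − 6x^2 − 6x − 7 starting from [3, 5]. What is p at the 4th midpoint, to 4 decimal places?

-0.4155

m = 4, p(m) = 65 (+); new bracket [3, 4]
m = 3.5, p(m) = -15.75 (−); new bracket [3.5, 4]
m = 3.75, p(m) = 17.960938 (+); new bracket [3.5, 3.75]
m = 3.625, p(m) = -0.4155 (−); new bracket [3.625, 3.75]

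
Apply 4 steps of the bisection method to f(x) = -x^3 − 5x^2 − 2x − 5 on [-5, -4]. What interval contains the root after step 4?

x = -4.5 gives f = -6.125, negative; keep [-5, -4.5]
x = -4.75 gives f = -1.140625, negative; keep [-5, -4.75]
x = -4.875 gives f = 1.779297, positive; keep [-4.875, -4.75]
x = -4.8125 gives f = 0.2825, positive; keep [-4.8125, -4.75]

[-4.8125, -4.75]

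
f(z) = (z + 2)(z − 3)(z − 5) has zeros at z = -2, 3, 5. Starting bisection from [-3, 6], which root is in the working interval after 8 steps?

f(1.5) = 18.375 > 0, so the root lies in [-3, 1.5]
f(-0.75) = 26.953125 > 0, so the root lies in [-3, -0.75]
f(-1.875) = 4.189453 > 0, so the root lies in [-3, -1.875]
f(-2.4375) = -17.6931 < 0, so the root lies in [-2.4375, -1.875]
f(-2.15625) = -5.7655 < 0, so the root lies in [-2.15625, -1.875]
f(-2.015625) = -0.5498 < 0, so the root lies in [-2.015625, -1.875]
f(-1.9453125) = 1.8783 > 0, so the root lies in [-2.015625, -1.9453125]
f(-1.98046875) = 0.679 > 0, so the root lies in [-2.015625, -1.98046875]

-2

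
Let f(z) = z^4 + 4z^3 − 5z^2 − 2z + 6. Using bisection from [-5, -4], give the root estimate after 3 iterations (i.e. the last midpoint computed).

f(-4.5) = -40.6875 < 0, so the root lies in [-5, -4.5]
f(-4.75) = -16.933594 < 0, so the root lies in [-5, -4.75]
f(-4.875) = -1.702881 < 0, so the root lies in [-5, -4.875]

-4.875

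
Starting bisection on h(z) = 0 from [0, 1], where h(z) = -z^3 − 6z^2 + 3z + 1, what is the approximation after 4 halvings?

0.6875

z = 0.5 gives h = 0.875, positive; keep [0.5, 1]
z = 0.75 gives h = -0.546875, negative; keep [0.5, 0.75]
z = 0.625 gives h = 0.287109, positive; keep [0.625, 0.75]
z = 0.6875 gives h = -0.0984, negative; keep [0.625, 0.6875]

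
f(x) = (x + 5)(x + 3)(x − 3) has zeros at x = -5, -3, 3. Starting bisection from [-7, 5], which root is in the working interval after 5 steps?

3

midpoint -1: f = -32 < 0 → [-1, 5]
midpoint 2: f = -35 < 0 → [2, 5]
midpoint 3.5: f = 27.625 > 0 → [2, 3.5]
midpoint 2.75: f = -11.1406 < 0 → [2.75, 3.5]
midpoint 3.125: f = 6.2207 > 0 → [2.75, 3.125]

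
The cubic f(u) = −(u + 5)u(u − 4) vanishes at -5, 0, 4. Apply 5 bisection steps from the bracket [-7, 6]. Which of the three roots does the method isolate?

-5

f(-0.5) = -10.125 < 0, so the root lies in [-7, -0.5]
f(-3.75) = -36.328125 < 0, so the root lies in [-7, -3.75]
f(-5.375) = 18.896484 > 0, so the root lies in [-5.375, -3.75]
f(-4.5625) = -17.0916 < 0, so the root lies in [-5.375, -4.5625]
f(-4.96875) = -1.3926 < 0, so the root lies in [-5.375, -4.96875]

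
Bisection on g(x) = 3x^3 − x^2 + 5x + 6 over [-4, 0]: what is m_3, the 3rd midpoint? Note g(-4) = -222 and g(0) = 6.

-0.5

m = -2, g(m) = -32 (−); new bracket [-2, 0]
m = -1, g(m) = -3 (−); new bracket [-1, 0]
m = -0.5, g(m) = 2.875 (+); new bracket [-1, -0.5]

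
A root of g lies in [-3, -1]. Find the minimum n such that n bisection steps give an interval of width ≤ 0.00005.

Width after n steps is 2/2^n. Need 2^n ≥ 2/0.00005 = 40000.
2^15 = 32768 < 40000 ≤ 2^16 = 65536, so n = 16.

16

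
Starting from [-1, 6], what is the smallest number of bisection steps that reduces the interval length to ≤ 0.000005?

21

Width after n steps is 7/2^n. Need 2^n ≥ 7/0.000005 = 1400000.
2^20 = 1048576 < 1400000 ≤ 2^21 = 2097152, so n = 21.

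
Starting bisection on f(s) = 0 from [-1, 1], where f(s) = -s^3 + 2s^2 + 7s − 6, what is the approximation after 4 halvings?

0.875

m = 0, f(m) = -6 (−); new bracket [0, 1]
m = 0.5, f(m) = -2.125 (−); new bracket [0.5, 1]
m = 0.75, f(m) = -0.046875 (−); new bracket [0.75, 1]
m = 0.875, f(m) = 0.9863 (+); new bracket [0.75, 0.875]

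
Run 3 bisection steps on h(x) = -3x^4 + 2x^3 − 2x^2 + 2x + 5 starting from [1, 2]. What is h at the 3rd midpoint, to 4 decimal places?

-1.5554

midpoint 1.5: h = -4.9375 < 0 → [1, 1.5]
midpoint 1.25: h = 0.957031 > 0 → [1.25, 1.5]
midpoint 1.375: h = -1.55542 < 0 → [1.25, 1.375]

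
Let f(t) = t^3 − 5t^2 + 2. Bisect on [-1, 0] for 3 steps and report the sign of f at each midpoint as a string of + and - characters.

+--

f(-0.5) = 0.625 > 0, so the root lies in [-1, -0.5]
f(-0.75) = -1.234375 < 0, so the root lies in [-0.75, -0.5]
f(-0.625) = -0.197266 < 0, so the root lies in [-0.625, -0.5]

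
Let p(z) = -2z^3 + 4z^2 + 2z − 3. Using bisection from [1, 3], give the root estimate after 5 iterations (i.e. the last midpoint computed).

2.1875

p(2) = 1 > 0, so the root lies in [2, 3]
p(2.5) = -4.25 < 0, so the root lies in [2, 2.5]
p(2.25) = -1.03125 < 0, so the root lies in [2, 2.25]
p(2.125) = 0.1211 > 0, so the root lies in [2.125, 2.25]
p(2.1875) = -0.4194 < 0, so the root lies in [2.125, 2.1875]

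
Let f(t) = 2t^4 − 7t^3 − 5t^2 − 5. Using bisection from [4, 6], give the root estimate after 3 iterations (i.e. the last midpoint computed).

4.25

t = 5 gives f = 245, positive; keep [4, 5]
t = 4.5 gives f = 76, positive; keep [4, 4.5]
t = 4.25 gives f = 19.835938, positive; keep [4, 4.25]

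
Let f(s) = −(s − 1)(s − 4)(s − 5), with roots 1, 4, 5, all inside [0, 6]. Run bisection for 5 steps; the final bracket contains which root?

1

m = 3, f(m) = -4 (−); new bracket [0, 3]
m = 1.5, f(m) = -4.375 (−); new bracket [0, 1.5]
m = 0.75, f(m) = 3.453125 (+); new bracket [0.75, 1.5]
m = 1.125, f(m) = -1.3926 (−); new bracket [0.75, 1.125]
m = 0.9375, f(m) = 0.7776 (+); new bracket [0.9375, 1.125]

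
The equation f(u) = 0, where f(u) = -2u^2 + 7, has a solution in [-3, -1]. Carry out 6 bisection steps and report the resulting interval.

m = -2, f(m) = -1 (−); new bracket [-2, -1]
m = -1.5, f(m) = 2.5 (+); new bracket [-2, -1.5]
m = -1.75, f(m) = 0.875 (+); new bracket [-2, -1.75]
m = -1.875, f(m) = -0.0312 (−); new bracket [-1.875, -1.75]
m = -1.8125, f(m) = 0.4297 (+); new bracket [-1.875, -1.8125]
m = -1.84375, f(m) = 0.2012 (+); new bracket [-1.875, -1.84375]

[-1.875, -1.84375]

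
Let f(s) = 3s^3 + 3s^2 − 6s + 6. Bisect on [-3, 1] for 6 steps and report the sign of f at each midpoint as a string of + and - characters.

++-+--

s = -1 gives f = 12, positive; keep [-3, -1]
s = -2 gives f = 6, positive; keep [-3, -2]
s = -2.5 gives f = -7.125, negative; keep [-2.5, -2]
s = -2.25 gives f = 0.5156, positive; keep [-2.5, -2.25]
s = -2.375 gives f = -3.0176, negative; keep [-2.375, -2.25]
s = -2.3125 gives f = -1.1814, negative; keep [-2.3125, -2.25]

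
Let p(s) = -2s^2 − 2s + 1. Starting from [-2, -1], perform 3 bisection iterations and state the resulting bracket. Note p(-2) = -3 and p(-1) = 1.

[-1.375, -1.25]

midpoint -1.5: p = -0.5 < 0 → [-1.5, -1]
midpoint -1.25: p = 0.375 > 0 → [-1.5, -1.25]
midpoint -1.375: p = -0.03125 < 0 → [-1.375, -1.25]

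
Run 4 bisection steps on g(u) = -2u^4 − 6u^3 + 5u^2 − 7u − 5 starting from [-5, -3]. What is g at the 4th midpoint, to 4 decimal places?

u = -4 gives g = -25, negative; keep [-4, -3]
u = -3.5 gives g = 37.875, positive; keep [-4, -3.5]
u = -3.75 gives g = 12.460938, positive; keep [-4, -3.75]
u = -3.875 gives g = -4.6216, negative; keep [-3.875, -3.75]

-4.6216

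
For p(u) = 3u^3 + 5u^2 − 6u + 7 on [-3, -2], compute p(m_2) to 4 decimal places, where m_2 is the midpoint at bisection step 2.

midpoint -2.5: p = 6.375 > 0 → [-3, -2.5]
midpoint -2.75: p = -1.078125 < 0 → [-2.75, -2.5]

-1.0781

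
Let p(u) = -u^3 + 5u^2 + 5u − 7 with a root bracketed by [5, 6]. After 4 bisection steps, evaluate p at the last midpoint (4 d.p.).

-0.8015

midpoint 5.5: p = 5.375 > 0 → [5.5, 6]
midpoint 5.75: p = -3.046875 < 0 → [5.5, 5.75]
midpoint 5.625: p = 1.349609 > 0 → [5.625, 5.75]
midpoint 5.6875: p = -0.8015 < 0 → [5.625, 5.6875]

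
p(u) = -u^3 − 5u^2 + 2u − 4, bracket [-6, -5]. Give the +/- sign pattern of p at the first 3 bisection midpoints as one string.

+--

u = -5.5 gives p = 0.125, positive; keep [-5.5, -5]
u = -5.25 gives p = -7.609375, negative; keep [-5.5, -5.25]
u = -5.375 gives p = -3.916016, negative; keep [-5.5, -5.375]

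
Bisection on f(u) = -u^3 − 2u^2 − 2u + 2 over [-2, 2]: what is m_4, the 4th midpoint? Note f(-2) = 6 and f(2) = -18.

0.75

f(0) = 2 > 0, so the root lies in [0, 2]
f(1) = -3 < 0, so the root lies in [0, 1]
f(0.5) = 0.375 > 0, so the root lies in [0.5, 1]
f(0.75) = -1.0469 < 0, so the root lies in [0.5, 0.75]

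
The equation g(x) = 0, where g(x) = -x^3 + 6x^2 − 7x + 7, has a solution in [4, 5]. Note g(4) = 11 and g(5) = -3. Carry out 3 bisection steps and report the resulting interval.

[4.75, 4.875]

g(4.5) = 5.875 > 0, so the root lies in [4.5, 5]
g(4.75) = 1.953125 > 0, so the root lies in [4.75, 5]
g(4.875) = -0.388672 < 0, so the root lies in [4.75, 4.875]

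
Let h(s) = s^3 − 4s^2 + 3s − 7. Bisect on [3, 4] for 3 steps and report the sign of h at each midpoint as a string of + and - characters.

midpoint 3.5: h = -2.625 < 0 → [3.5, 4]
midpoint 3.75: h = 0.734375 > 0 → [3.5, 3.75]
midpoint 3.625: h = -1.052734 < 0 → [3.625, 3.75]

-+-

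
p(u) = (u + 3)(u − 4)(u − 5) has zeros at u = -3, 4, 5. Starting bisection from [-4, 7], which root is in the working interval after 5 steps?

-3

midpoint 1.5: p = 39.375 > 0 → [-4, 1.5]
midpoint -1.25: p = 57.421875 > 0 → [-4, -1.25]
midpoint -2.625: p = 18.943359 > 0 → [-4, -2.625]
midpoint -3.3125: p = -18.9954 < 0 → [-3.3125, -2.625]
midpoint -2.96875: p = 1.7354 > 0 → [-3.3125, -2.96875]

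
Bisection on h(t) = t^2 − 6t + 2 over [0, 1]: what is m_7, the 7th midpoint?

midpoint 0.5: h = -0.75 < 0 → [0, 0.5]
midpoint 0.25: h = 0.5625 > 0 → [0.25, 0.5]
midpoint 0.375: h = -0.109375 < 0 → [0.25, 0.375]
midpoint 0.3125: h = 0.2227 > 0 → [0.3125, 0.375]
midpoint 0.34375: h = 0.0557 > 0 → [0.34375, 0.375]
midpoint 0.359375: h = -0.0271 < 0 → [0.34375, 0.359375]
midpoint 0.3515625: h = 0.0142 > 0 → [0.3515625, 0.359375]

0.3515625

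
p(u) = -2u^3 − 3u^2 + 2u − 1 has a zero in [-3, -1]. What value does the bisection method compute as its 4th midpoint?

p(-2) = -1 < 0, so the root lies in [-3, -2]
p(-2.5) = 6.5 > 0, so the root lies in [-2.5, -2]
p(-2.25) = 2.09375 > 0, so the root lies in [-2.25, -2]
p(-2.125) = 0.3945 > 0, so the root lies in [-2.125, -2]

-2.125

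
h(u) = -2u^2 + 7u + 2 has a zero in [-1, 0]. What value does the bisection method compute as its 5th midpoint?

h(-0.5) = -2 < 0, so the root lies in [-0.5, 0]
h(-0.25) = 0.125 > 0, so the root lies in [-0.5, -0.25]
h(-0.375) = -0.90625 < 0, so the root lies in [-0.375, -0.25]
h(-0.3125) = -0.3828 < 0, so the root lies in [-0.3125, -0.25]
h(-0.28125) = -0.127 < 0, so the root lies in [-0.28125, -0.25]

-0.28125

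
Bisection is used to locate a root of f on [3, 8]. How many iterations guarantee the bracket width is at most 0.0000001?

26

Width after n steps is 5/2^n. Need 2^n ≥ 5/0.0000001 = 50000000.
2^25 = 33554432 < 50000000 ≤ 2^26 = 67108864, so n = 26.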